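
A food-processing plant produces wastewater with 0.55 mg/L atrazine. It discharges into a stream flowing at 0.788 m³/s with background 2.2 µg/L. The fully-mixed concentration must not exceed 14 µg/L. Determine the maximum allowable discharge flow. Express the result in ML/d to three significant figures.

2.2 µg/L = 0.0022 mg/L.
14 µg/L = 0.014 mg/L.
Mass balance at complete mixing: C_std·(Q_w + Q_r) = Q_w·C_e + Q_r·C_b.
Rearranging, Q_w = Q_r·(C_std − C_b)/(C_e − C_std) = 0.788·(0.014 − 0.0022) / (0.55 − 0.014) = 0.01735 m³/s.
= 1.499 ML/d.

1.50 ML/d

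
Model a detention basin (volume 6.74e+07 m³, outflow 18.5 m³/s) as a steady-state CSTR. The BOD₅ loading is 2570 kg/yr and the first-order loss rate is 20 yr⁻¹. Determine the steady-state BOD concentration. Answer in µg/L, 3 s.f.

Outflow Q = 18.5 m³/s × 3.156e+07 s/yr = 5.838e+08 m³/yr.
Steady-state CSTR mass balance: W = Q·C + k·V·C, so C = W/(Q + kV).
Q + kV = 5.838e+08 + 20·6.74e+07 = 1.932e+09 m³/yr.
C = 2570/1.932e+09 = 1.33e-06 kg/m³ = 0.00133 mg/L = 1.33 µg/L.

1.33 µg/L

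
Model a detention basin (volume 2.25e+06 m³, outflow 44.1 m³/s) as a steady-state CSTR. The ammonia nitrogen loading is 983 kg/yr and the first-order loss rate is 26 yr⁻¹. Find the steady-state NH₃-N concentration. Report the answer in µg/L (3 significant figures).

Outflow Q = 44.1 m³/s × 3.156e+07 s/yr = 1.392e+09 m³/yr.
Steady-state CSTR mass balance: W = Q·C + k·V·C, so C = W/(Q + kV).
Q + kV = 1.392e+09 + 26·2.25e+06 = 1.45e+09 m³/yr.
C = 983/1.45e+09 = 6.778e-07 kg/m³ = 0.0006778 mg/L = 0.6778 µg/L.

0.678 µg/L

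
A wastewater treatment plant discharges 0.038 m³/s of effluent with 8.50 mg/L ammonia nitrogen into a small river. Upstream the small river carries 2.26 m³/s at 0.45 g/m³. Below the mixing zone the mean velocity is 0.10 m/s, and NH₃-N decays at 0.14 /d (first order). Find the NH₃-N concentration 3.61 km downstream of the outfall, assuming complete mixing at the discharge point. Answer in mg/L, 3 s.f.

After complete mixing, C₀ = (0.038·8.5 + 2.26·0.45) / 2.298 = 0.5831 mg/L.
Travel time t = 3610 m / 0.10 m/s = 3.61e+04 s = 0.4178 d.
C = 0.5831·exp(−0.14·0.4178) = 0.5831·0.9432 = 0.55 mg/L.

0.550 mg/L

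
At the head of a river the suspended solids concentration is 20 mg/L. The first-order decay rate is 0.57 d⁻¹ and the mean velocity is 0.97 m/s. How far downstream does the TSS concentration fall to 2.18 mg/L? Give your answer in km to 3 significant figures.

From C = C₀·e^(−kt), t = ln(C₀/C)/k = ln(20/2.18)/0.57 = 2.216/0.57 = 3.888 d.
Distance = v·t = 0.97 m/s × 3.36e+05 s = 3.259e+05 m = 325.9 km.

326 km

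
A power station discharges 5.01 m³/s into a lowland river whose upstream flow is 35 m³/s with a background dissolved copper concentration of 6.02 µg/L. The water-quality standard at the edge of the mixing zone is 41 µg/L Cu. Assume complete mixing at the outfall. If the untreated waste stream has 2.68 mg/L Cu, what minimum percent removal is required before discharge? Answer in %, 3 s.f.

6.02 µg/L = 0.00602 mg/L.
41 µg/L = 0.041 mg/L.
Mass balance: 0.041·40.01 = 5.01·Cₑ + 35·0.00602.
Cₑ = (1.64 − 0.2107) / 5.01 = 0.2854 mg/L.
Required removal = 1 − 0.2854/2.68 = 89.35 %.

89.4 %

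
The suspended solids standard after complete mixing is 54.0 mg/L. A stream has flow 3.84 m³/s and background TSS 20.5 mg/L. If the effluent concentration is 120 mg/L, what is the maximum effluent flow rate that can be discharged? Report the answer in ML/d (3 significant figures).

Mass balance at complete mixing: C_std·(Q_w + Q_r) = Q_w·C_e + Q_r·C_b.
Rearranging, Q_w = Q_r·(C_std − C_b)/(C_e − C_std) = 3.84·(54 − 20.5) / (120 − 54) = 1.949 m³/s.
= 168.4 ML/d.

168 ML/d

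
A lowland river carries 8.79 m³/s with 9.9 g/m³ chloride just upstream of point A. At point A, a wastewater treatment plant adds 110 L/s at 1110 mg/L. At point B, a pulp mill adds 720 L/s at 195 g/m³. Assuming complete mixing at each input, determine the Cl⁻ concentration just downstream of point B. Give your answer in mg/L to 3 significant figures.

110 L/s = 0.11 m³/s.
After input A: C = (8.79·9.9 + 0.11·1110) / 8.9 = 23.5 mg/L.
720 L/s = 0.72 m³/s.
After input B: C = (8.9·23.5 + 0.72·195) / 9.62 = 36.33 mg/L.

36.3 mg/L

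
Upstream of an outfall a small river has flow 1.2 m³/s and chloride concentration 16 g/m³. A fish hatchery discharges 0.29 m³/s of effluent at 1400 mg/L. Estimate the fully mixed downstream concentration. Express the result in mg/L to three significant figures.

By mass balance at complete mixing, C = (0.29·1400 + 1.2·16) / (0.29 + 1.2) = 425.2/1.49 = 285.4 mg/L.

285 mg/L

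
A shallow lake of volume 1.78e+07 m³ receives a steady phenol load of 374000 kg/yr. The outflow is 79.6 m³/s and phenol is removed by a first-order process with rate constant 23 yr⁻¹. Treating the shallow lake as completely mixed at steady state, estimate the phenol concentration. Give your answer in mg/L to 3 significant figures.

Outflow Q = 79.6 m³/s × 3.156e+07 s/yr = 2.512e+09 m³/yr.
Steady-state CSTR mass balance: W = Q·C + k·V·C, so C = W/(Q + kV).
Q + kV = 2.512e+09 + 23·1.78e+07 = 2.921e+09 m³/yr.
C = 374000/2.921e+09 = 0.000128 kg/m³ = 0.128 mg/L.

0.128 mg/L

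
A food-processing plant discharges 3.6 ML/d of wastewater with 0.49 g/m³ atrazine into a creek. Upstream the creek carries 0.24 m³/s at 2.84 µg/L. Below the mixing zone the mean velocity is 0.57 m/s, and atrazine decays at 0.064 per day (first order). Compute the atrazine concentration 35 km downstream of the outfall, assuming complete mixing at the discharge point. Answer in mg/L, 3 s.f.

3.6 ML/d = 0.04167 m³/s.
2.84 µg/L = 0.00284 mg/L.
After complete mixing, C₀ = (0.04167·0.49 + 0.24·0.00284) / 0.2817 = 0.07491 mg/L.
Travel time t = 3.5e+04 m / 0.57 m/s = 6.14e+04 s = 0.7107 d.
C = 0.07491·exp(−0.064·0.7107) = 0.07491·0.9555 = 0.07157 mg/L.

0.0716 mg/L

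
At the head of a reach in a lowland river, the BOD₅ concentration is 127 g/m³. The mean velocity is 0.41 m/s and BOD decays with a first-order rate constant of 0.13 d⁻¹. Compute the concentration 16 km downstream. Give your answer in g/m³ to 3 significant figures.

Travel time t = 16 km / 0.41 m/s = 1.6e+04/0.41 = 3.902e+04 s = 0.4517 d.
First-order decay: C = 127·exp(−0.13·0.4517) = 127·0.943 = 119.8 g/m³.

120 g/m³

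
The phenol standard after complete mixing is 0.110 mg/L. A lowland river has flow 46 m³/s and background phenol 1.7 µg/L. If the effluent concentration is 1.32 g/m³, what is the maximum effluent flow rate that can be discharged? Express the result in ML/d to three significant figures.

1.7 µg/L = 0.0017 mg/L.
Mass balance at complete mixing: C_std·(Q_w + Q_r) = Q_w·C_e + Q_r·C_b.
Rearranging, Q_w = Q_r·(C_std − C_b)/(C_e − C_std) = 46·(0.11 − 0.0017) / (1.32 − 0.11) = 4.117 m³/s.
= 355.7 ML/d.

356 ML/d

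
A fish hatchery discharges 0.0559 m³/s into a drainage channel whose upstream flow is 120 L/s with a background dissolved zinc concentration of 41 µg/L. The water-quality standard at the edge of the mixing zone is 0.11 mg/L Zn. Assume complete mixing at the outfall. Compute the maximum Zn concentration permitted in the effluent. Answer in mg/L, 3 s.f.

120 L/s = 0.12 m³/s.
41 µg/L = 0.041 mg/L.
Mass balance: 0.11·0.1759 = 0.0559·Cₑ + 0.12·0.041.
Cₑ = (0.01935 − 0.00492) / 0.0559 = 0.2581 mg/L.

0.258 mg/L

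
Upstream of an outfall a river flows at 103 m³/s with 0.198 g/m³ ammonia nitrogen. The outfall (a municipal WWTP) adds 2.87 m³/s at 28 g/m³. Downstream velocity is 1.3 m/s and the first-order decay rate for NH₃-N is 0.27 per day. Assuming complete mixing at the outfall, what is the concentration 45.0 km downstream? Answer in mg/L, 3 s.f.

0.854 mg/L

After complete mixing, C₀ = (2.87·28 + 103·0.198) / 105.9 = 0.9517 mg/L.
Travel time t = 4.5e+04 m / 1.3 m/s = 3.462e+04 s = 0.4006 d.
C = 0.9517·exp(−0.27·0.4006) = 0.9517·0.8975 = 0.8541 mg/L.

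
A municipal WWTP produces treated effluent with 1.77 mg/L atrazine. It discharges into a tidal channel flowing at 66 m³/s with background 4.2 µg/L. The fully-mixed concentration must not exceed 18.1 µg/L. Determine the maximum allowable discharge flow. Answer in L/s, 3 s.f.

524 L/s

4.2 µg/L = 0.0042 mg/L.
18.1 µg/L = 0.0181 mg/L.
Mass balance at complete mixing: C_std·(Q_w + Q_r) = Q_w·C_e + Q_r·C_b.
Rearranging, Q_w = Q_r·(C_std − C_b)/(C_e − C_std) = 66·(0.0181 − 0.0042) / (1.77 − 0.0181) = 0.5237 m³/s.
= 523.7 L/s.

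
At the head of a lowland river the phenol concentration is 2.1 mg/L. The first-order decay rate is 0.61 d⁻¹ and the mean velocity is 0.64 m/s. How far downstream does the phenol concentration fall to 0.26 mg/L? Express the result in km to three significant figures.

189 km

From C = C₀·e^(−kt), t = ln(C₀/C)/k = ln(2.1/0.26)/0.61 = 2.089/0.61 = 3.425 d.
Distance = v·t = 0.64 m/s × 2.959e+05 s = 1.894e+05 m = 189.4 km.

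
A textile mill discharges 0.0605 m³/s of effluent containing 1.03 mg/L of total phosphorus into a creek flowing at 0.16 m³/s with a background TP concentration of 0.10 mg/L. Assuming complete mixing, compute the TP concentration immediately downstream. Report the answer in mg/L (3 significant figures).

0.355 mg/L

By mass balance at complete mixing, C = (0.0605·1.03 + 0.16·0.1) / (0.0605 + 0.16) = 0.07831/0.2205 = 0.3552 mg/L.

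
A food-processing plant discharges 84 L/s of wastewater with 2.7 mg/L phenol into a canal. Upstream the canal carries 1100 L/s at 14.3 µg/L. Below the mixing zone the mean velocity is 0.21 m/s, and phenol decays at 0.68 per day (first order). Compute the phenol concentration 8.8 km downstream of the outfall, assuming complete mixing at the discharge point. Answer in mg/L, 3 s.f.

84 L/s = 0.084 m³/s.
1100 L/s = 1.1 m³/s.
14.3 µg/L = 0.0143 mg/L.
After complete mixing, C₀ = (0.084·2.7 + 1.1·0.0143) / 1.184 = 0.2048 mg/L.
Travel time t = 8800 m / 0.21 m/s = 4.19e+04 s = 0.485 d.
C = 0.2048·exp(−0.68·0.485) = 0.2048·0.7191 = 0.1473 mg/L.

0.147 mg/L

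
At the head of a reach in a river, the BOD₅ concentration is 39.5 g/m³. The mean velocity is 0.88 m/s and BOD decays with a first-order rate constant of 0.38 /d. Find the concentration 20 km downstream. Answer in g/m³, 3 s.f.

35.7 g/m³

Travel time t = 20 km / 0.88 m/s = 2e+04/0.88 = 2.273e+04 s = 0.263 d.
First-order decay: C = 39.5·exp(−0.38·0.263) = 39.5·0.9049 = 35.74 g/m³.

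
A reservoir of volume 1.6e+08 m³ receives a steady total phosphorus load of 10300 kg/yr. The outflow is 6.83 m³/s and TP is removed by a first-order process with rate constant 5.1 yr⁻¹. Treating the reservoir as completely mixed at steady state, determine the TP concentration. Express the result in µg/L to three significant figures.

9.99 µg/L

Outflow Q = 6.83 m³/s × 3.156e+07 s/yr = 2.155e+08 m³/yr.
Steady-state CSTR mass balance: W = Q·C + k·V·C, so C = W/(Q + kV).
Q + kV = 2.155e+08 + 5.1·1.6e+08 = 1.032e+09 m³/yr.
C = 10300/1.032e+09 = 9.985e-06 kg/m³ = 0.009985 mg/L = 9.985 µg/L.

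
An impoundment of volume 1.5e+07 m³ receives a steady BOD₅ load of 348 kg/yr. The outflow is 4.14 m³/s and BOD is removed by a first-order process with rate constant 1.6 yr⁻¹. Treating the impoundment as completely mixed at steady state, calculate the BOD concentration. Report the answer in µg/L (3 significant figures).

Outflow Q = 4.14 m³/s × 3.156e+07 s/yr = 1.306e+08 m³/yr.
Steady-state CSTR mass balance: W = Q·C + k·V·C, so C = W/(Q + kV).
Q + kV = 1.306e+08 + 1.6·1.5e+07 = 1.546e+08 m³/yr.
C = 348/1.546e+08 = 2.25e-06 kg/m³ = 0.00225 mg/L = 2.25 µg/L.

2.25 µg/L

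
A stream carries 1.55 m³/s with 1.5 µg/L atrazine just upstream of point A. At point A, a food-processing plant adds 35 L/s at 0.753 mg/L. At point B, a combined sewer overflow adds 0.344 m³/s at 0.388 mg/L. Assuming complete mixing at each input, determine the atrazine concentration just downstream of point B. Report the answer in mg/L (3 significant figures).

1.5 µg/L = 0.0015 mg/L.
35 L/s = 0.035 m³/s.
After input A: C = (1.55·0.0015 + 0.035·0.753) / 1.585 = 0.01809 mg/L.
After input B: C = (1.585·0.01809 + 0.344·0.388) / 1.929 = 0.08406 mg/L.

0.0841 mg/L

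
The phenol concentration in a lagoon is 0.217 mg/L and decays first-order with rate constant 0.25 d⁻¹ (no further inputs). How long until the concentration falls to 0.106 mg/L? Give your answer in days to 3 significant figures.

2.87 d

t = ln(C₀/C)/k = ln(0.217/0.106)/0.25 = 0.7165/0.25 = 2.866 d.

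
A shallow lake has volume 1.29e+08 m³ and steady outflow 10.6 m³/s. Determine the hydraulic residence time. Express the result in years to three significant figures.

0.386 yr

Q = 10.6 m³/s × 3.156e+07 s/yr = 3.345e+08 m³/yr.
Hydraulic residence time τ = V/Q = 1.29e+08/3.345e+08 = 0.3856 yr.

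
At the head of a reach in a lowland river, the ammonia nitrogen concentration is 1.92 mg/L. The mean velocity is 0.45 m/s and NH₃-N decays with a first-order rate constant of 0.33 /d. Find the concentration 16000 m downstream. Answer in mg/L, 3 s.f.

1.68 mg/L

Travel time t = 16000 m / 0.45 m/s = 1.6e+04/0.45 = 3.556e+04 s = 0.4115 d.
First-order decay: C = 1.92·exp(−0.33·0.4115) = 1.92·0.873 = 1.676 mg/L.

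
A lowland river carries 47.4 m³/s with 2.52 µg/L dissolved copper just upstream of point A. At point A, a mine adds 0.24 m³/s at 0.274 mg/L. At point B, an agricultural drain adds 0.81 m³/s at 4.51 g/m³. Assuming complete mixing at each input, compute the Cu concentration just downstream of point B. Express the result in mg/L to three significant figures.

0.0792 mg/L

2.52 µg/L = 0.00252 mg/L.
After input A: C = (47.4·0.00252 + 0.24·0.274) / 47.64 = 0.003888 mg/L.
After input B: C = (47.64·0.003888 + 0.81·4.51) / 48.45 = 0.07922 mg/L.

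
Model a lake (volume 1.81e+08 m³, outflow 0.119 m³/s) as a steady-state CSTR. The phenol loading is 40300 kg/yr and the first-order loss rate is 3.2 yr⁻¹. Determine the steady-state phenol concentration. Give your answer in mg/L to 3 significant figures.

0.0691 mg/L

Outflow Q = 0.119 m³/s × 3.156e+07 s/yr = 3.755e+06 m³/yr.
Steady-state CSTR mass balance: W = Q·C + k·V·C, so C = W/(Q + kV).
Q + kV = 3.755e+06 + 3.2·1.81e+08 = 5.83e+08 m³/yr.
C = 40300/5.83e+08 = 6.913e-05 kg/m³ = 0.06913 mg/L.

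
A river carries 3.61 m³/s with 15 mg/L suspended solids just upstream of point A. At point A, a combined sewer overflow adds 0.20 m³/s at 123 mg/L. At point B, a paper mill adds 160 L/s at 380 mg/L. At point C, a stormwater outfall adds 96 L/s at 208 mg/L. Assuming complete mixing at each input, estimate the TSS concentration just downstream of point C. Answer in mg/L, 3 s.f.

After input A: C = (3.61·15 + 0.2·123) / 3.81 = 20.67 mg/L.
160 L/s = 0.16 m³/s.
After input B: C = (3.81·20.67 + 0.16·380) / 3.97 = 35.15 mg/L.
96 L/s = 0.096 m³/s.
After input C: C = (3.97·35.15 + 0.096·208) / 4.066 = 39.23 mg/L.

39.2 mg/L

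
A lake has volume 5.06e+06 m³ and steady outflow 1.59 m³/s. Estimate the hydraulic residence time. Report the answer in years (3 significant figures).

0.101 yr

Q = 1.59 m³/s × 3.156e+07 s/yr = 5.018e+07 m³/yr.
Hydraulic residence time τ = V/Q = 5.06e+06/5.018e+07 = 0.1008 yr.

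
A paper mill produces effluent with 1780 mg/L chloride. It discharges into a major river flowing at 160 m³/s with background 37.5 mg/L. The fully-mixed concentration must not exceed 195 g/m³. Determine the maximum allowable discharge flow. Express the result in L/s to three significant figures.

15900 L/s

Mass balance at complete mixing: C_std·(Q_w + Q_r) = Q_w·C_e + Q_r·C_b.
Rearranging, Q_w = Q_r·(C_std − C_b)/(C_e − C_std) = 160·(195 − 37.5) / (1780 − 195) = 15.9 m³/s.
= 1.59e+04 L/s.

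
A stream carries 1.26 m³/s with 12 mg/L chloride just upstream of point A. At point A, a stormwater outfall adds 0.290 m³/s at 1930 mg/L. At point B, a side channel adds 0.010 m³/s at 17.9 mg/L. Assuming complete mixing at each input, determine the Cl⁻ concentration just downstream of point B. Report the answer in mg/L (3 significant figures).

369 mg/L

After input A: C = (1.26·12 + 0.29·1930) / 1.55 = 370.9 mg/L.
After input B: C = (1.55·370.9 + 0.01·17.9) / 1.56 = 368.6 mg/L.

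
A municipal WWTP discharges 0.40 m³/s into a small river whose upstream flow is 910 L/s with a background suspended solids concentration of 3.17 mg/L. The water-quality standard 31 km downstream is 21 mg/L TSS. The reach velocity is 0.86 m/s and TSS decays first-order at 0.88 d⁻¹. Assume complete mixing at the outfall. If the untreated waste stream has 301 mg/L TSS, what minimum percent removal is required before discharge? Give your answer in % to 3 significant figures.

910 L/s = 0.91 m³/s.
Travel time to the compliance point: t = 3.1e+04/0.86 = 3.605e+04 s = 0.4172 d; decay factor exp(−0.88·0.4172) = 0.6927.
So the concentration just after mixing may be at most 21/0.6927 = 30.32 mg/L.
Mass balance: 30.32·1.31 = 0.4·Cₑ + 0.91·3.17.
Cₑ = (39.71 − 2.885) / 0.4 = 92.07 mg/L.
Required removal = 1 − 92.07/301 = 69.41 %.

69.4 %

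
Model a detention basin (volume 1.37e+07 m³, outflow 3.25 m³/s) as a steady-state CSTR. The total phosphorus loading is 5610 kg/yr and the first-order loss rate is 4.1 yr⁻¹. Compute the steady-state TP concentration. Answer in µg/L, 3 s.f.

Outflow Q = 3.25 m³/s × 3.156e+07 s/yr = 1.026e+08 m³/yr.
Steady-state CSTR mass balance: W = Q·C + k·V·C, so C = W/(Q + kV).
Q + kV = 1.026e+08 + 4.1·1.37e+07 = 1.587e+08 m³/yr.
C = 5610/1.587e+08 = 3.534e-05 kg/m³ = 0.03534 mg/L = 35.34 µg/L.

35.3 µg/L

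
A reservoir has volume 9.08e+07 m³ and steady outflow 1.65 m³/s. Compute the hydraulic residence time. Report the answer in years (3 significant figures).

Q = 1.65 m³/s × 3.156e+07 s/yr = 5.207e+07 m³/yr.
Hydraulic residence time τ = V/Q = 9.08e+07/5.207e+07 = 1.744 yr.

1.74 yr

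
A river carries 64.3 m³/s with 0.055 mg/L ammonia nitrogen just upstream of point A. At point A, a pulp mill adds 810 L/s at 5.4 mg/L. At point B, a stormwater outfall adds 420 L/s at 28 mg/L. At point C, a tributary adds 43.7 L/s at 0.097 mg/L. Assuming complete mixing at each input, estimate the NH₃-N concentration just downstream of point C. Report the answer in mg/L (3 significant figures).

810 L/s = 0.81 m³/s.
After input A: C = (64.3·0.055 + 0.81·5.4) / 65.11 = 0.1215 mg/L.
420 L/s = 0.42 m³/s.
After input B: C = (65.11·0.1215 + 0.42·28) / 65.53 = 0.3002 mg/L.
43.7 L/s = 0.0437 m³/s.
After input C: C = (65.53·0.3002 + 0.0437·0.097) / 65.57 = 0.3 mg/L.

0.300 mg/L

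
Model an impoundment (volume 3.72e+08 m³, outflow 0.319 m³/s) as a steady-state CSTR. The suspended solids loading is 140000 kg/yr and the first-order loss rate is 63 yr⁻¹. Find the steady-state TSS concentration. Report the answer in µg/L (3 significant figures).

5.97 µg/L

Outflow Q = 0.319 m³/s × 3.156e+07 s/yr = 1.007e+07 m³/yr.
Steady-state CSTR mass balance: W = Q·C + k·V·C, so C = W/(Q + kV).
Q + kV = 1.007e+07 + 63·3.72e+08 = 2.345e+10 m³/yr.
C = 140000/2.345e+10 = 5.971e-06 kg/m³ = 0.005971 mg/L = 5.971 µg/L.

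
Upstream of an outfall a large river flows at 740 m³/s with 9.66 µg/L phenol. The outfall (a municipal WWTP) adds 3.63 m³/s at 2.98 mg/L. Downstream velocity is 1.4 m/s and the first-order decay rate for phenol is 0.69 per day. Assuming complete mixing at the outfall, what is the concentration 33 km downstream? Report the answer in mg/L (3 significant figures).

9.66 µg/L = 0.00966 mg/L.
After complete mixing, C₀ = (3.63·2.98 + 740·0.00966) / 743.6 = 0.02416 mg/L.
Travel time t = 3.3e+04 m / 1.4 m/s = 2.357e+04 s = 0.2728 d.
C = 0.02416·exp(−0.69·0.2728) = 0.02416·0.8284 = 0.02001 mg/L.

0.0200 mg/L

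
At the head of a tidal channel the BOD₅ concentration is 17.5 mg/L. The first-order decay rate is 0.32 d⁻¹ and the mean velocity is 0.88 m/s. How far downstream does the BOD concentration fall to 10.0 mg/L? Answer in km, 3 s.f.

133 km

From C = C₀·e^(−kt), t = ln(C₀/C)/k = ln(17.5/10.0)/0.32 = 0.5596/0.32 = 1.749 d.
Distance = v·t = 0.88 m/s × 1.511e+05 s = 1.33e+05 m = 133 km.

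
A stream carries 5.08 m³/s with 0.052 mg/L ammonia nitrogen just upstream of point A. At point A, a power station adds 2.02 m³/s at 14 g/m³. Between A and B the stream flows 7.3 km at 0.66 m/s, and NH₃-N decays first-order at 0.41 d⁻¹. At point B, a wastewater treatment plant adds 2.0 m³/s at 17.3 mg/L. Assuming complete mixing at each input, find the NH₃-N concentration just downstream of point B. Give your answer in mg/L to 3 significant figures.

6.78 mg/L

After input A: C = (5.08·0.052 + 2.02·14) / 7.1 = 4.02 mg/L.
Over the 7.3 km reach to input B (t = 1.106e+04 s = 0.128 d), decay gives C = 4.02·exp(−0.41·0.128) = 3.815 mg/L.
After input B: C = (7.1·3.815 + 2·17.3) / 9.1 = 6.779 mg/L.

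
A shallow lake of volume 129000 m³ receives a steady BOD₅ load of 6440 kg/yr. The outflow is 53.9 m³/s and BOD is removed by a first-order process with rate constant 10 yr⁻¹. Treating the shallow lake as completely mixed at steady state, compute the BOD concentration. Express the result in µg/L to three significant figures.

3.78 µg/L

Outflow Q = 53.9 m³/s × 3.156e+07 s/yr = 1.701e+09 m³/yr.
Steady-state CSTR mass balance: W = Q·C + k·V·C, so C = W/(Q + kV).
Q + kV = 1.701e+09 + 10·129000 = 1.702e+09 m³/yr.
C = 6440/1.702e+09 = 3.783e-06 kg/m³ = 0.003783 mg/L = 3.783 µg/L.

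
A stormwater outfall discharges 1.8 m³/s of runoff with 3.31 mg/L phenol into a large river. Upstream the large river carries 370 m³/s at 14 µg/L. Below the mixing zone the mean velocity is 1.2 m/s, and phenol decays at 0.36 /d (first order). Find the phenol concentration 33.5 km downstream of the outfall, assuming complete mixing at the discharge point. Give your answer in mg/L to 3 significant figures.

14 µg/L = 0.014 mg/L.
After complete mixing, C₀ = (1.8·3.31 + 370·0.014) / 371.8 = 0.02996 mg/L.
Travel time t = 3.35e+04 m / 1.2 m/s = 2.792e+04 s = 0.3231 d.
C = 0.02996·exp(−0.36·0.3231) = 0.02996·0.8902 = 0.02667 mg/L.

0.0267 mg/L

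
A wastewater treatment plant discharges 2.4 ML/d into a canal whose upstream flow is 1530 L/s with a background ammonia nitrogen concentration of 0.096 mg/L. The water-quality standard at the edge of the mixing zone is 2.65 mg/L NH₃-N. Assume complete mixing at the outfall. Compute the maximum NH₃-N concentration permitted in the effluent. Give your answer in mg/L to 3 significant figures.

2.4 ML/d = 0.02778 m³/s.
1530 L/s = 1.53 m³/s.
Mass balance: 2.65·1.558 = 0.02778·Cₑ + 1.53·0.096.
Cₑ = (4.128 − 0.1469) / 0.02778 = 143.3 mg/L.

143 mg/L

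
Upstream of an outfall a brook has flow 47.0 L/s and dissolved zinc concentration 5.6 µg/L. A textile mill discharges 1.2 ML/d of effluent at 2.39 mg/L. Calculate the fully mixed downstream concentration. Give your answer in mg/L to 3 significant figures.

0.549 mg/L

1.2 ML/d = 0.01389 m³/s.
47.0 L/s = 0.047 m³/s.
5.6 µg/L = 0.0056 mg/L.
By mass balance at complete mixing, C = (0.01389·2.39 + 0.047·0.0056) / (0.01389 + 0.047) = 0.03346/0.06089 = 0.5495 mg/L.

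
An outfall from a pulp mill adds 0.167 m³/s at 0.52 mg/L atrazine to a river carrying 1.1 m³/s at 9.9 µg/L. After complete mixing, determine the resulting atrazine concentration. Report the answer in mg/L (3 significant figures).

0.0771 mg/L

9.9 µg/L = 0.0099 mg/L.
Conservation of mass across the mixing zone: C = (0.167·0.52 + 1.1·0.0099) / (0.167 + 1.1) = 0.09773/1.267 = 0.07713 mg/L.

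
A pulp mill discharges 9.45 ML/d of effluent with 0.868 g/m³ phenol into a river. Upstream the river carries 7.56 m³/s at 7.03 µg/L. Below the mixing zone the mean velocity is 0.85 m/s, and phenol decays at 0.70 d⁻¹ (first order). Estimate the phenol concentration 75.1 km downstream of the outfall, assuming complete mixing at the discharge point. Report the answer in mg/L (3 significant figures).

9.45 ML/d = 0.1094 m³/s.
7.03 µg/L = 0.00703 mg/L.
After complete mixing, C₀ = (0.1094·0.868 + 7.56·0.00703) / 7.669 = 0.01931 mg/L.
Travel time t = 7.51e+04 m / 0.85 m/s = 8.835e+04 s = 1.023 d.
C = 0.01931·exp(−0.70·1.023) = 0.01931·0.4888 = 0.009438 mg/L.

0.00944 mg/L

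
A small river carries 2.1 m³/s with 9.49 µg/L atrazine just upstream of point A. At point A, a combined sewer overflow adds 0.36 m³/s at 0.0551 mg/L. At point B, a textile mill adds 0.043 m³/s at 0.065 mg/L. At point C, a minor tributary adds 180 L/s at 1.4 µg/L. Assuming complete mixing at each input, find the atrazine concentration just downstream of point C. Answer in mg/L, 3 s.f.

9.49 µg/L = 0.00949 mg/L.
After input A: C = (2.1·0.00949 + 0.36·0.0551) / 2.46 = 0.01616 mg/L.
After input B: C = (2.46·0.01616 + 0.043·0.065) / 2.503 = 0.017 mg/L.
180 L/s = 0.18 m³/s.
1.4 µg/L = 0.0014 mg/L.
After input C: C = (2.503·0.017 + 0.18·0.0014) / 2.683 = 0.01596 mg/L.

0.0160 mg/L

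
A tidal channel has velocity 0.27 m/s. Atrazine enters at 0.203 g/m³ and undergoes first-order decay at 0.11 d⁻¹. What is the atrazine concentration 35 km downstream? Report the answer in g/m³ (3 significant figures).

Travel time t = 35 km / 0.27 m/s = 3.5e+04/0.27 = 1.296e+05 s = 1.5 d.
First-order decay: C = 0.203·exp(−0.11·1.5) = 0.203·0.8479 = 0.1721 g/m³.

0.172 g/m³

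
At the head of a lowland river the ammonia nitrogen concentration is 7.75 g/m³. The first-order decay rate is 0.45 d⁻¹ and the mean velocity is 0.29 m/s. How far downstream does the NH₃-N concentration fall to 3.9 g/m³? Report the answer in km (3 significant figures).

From C = C₀·e^(−kt), t = ln(C₀/C)/k = ln(7.75/3.9)/0.45 = 0.6867/0.45 = 1.526 d.
Distance = v·t = 0.29 m/s × 1.318e+05 s = 3.824e+04 m = 38.24 km.

38.2 km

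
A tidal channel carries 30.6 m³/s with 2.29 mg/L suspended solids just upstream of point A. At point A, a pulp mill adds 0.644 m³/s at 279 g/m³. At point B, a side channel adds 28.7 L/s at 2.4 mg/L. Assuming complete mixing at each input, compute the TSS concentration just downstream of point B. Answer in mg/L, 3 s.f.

7.99 mg/L

After input A: C = (30.6·2.29 + 0.644·279) / 31.24 = 7.994 mg/L.
28.7 L/s = 0.0287 m³/s.
After input B: C = (31.24·7.994 + 0.0287·2.4) / 31.27 = 7.988 mg/L.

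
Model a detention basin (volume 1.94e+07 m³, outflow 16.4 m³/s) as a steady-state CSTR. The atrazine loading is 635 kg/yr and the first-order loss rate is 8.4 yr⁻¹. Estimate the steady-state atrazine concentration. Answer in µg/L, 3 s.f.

Outflow Q = 16.4 m³/s × 3.156e+07 s/yr = 5.175e+08 m³/yr.
Steady-state CSTR mass balance: W = Q·C + k·V·C, so C = W/(Q + kV).
Q + kV = 5.175e+08 + 8.4·1.94e+07 = 6.805e+08 m³/yr.
C = 635/6.805e+08 = 9.331e-07 kg/m³ = 0.0009331 mg/L = 0.9331 µg/L.

0.933 µg/L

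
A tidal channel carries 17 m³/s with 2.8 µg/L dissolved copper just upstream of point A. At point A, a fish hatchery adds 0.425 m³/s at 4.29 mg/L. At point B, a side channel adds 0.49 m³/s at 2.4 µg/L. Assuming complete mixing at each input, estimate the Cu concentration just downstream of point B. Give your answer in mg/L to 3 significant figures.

0.104 mg/L

2.8 µg/L = 0.0028 mg/L.
After input A: C = (17·0.0028 + 0.425·4.29) / 17.43 = 0.1074 mg/L.
2.4 µg/L = 0.0024 mg/L.
After input B: C = (17.43·0.1074 + 0.49·0.0024) / 17.91 = 0.1045 mg/L.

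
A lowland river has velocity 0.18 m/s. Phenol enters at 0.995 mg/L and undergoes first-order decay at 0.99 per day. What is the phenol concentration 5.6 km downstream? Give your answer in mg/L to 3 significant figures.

Travel time t = 5.6 km / 0.18 m/s = 5600/0.18 = 3.111e+04 s = 0.3601 d.
First-order decay: C = 0.995·exp(−0.99·0.3601) = 0.995·0.7001 = 0.6966 mg/L.

0.697 mg/L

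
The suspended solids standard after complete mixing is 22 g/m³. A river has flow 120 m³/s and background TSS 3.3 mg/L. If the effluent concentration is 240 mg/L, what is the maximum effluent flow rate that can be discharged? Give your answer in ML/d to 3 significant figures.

Mass balance at complete mixing: C_std·(Q_w + Q_r) = Q_w·C_e + Q_r·C_b.
Rearranging, Q_w = Q_r·(C_std − C_b)/(C_e − C_std) = 120·(22 − 3.3) / (240 − 22) = 10.29 m³/s.
= 889.4 ML/d.

889 ML/d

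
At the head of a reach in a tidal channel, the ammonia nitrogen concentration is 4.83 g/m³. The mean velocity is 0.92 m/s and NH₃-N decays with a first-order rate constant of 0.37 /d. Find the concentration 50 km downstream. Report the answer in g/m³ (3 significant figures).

Travel time t = 50 km / 0.92 m/s = 5e+04/0.92 = 5.435e+04 s = 0.629 d.
First-order decay: C = 4.83·exp(−0.37·0.629) = 4.83·0.7924 = 3.827 g/m³.

3.83 g/m³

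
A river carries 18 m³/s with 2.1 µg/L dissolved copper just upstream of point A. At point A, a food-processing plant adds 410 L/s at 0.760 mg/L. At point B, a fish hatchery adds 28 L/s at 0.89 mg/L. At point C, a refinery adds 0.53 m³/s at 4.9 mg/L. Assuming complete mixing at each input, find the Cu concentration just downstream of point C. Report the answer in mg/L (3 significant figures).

0.157 mg/L

2.1 µg/L = 0.0021 mg/L.
410 L/s = 0.41 m³/s.
After input A: C = (18·0.0021 + 0.41·0.76) / 18.41 = 0.01898 mg/L.
28 L/s = 0.028 m³/s.
After input B: C = (18.41·0.01898 + 0.028·0.89) / 18.44 = 0.0203 mg/L.
After input C: C = (18.44·0.0203 + 0.53·4.9) / 18.97 = 0.1566 mg/L.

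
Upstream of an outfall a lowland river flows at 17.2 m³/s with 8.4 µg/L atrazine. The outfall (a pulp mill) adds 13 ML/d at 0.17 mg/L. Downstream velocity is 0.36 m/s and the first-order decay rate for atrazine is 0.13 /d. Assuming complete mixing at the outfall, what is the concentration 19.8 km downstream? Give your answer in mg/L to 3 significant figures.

0.00902 mg/L

13 ML/d = 0.1505 m³/s.
8.4 µg/L = 0.0084 mg/L.
After complete mixing, C₀ = (0.1505·0.17 + 17.2·0.0084) / 17.35 = 0.009801 mg/L.
Travel time t = 1.98e+04 m / 0.36 m/s = 5.5e+04 s = 0.6366 d.
C = 0.009801·exp(−0.13·0.6366) = 0.009801·0.9206 = 0.009023 mg/L.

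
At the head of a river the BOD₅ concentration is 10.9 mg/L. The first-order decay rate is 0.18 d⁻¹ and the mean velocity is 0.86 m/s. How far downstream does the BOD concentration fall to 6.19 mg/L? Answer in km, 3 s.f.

234 km

From C = C₀·e^(−kt), t = ln(C₀/C)/k = ln(10.9/6.19)/0.18 = 0.5658/0.18 = 3.143 d.
Distance = v·t = 0.86 m/s × 2.716e+05 s = 2.336e+05 m = 233.6 km.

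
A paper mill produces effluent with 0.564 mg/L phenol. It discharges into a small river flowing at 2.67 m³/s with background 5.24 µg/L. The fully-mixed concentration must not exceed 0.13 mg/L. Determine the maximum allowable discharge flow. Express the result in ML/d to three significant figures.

5.24 µg/L = 0.00524 mg/L.
Mass balance at complete mixing: C_std·(Q_w + Q_r) = Q_w·C_e + Q_r·C_b.
Rearranging, Q_w = Q_r·(C_std − C_b)/(C_e − C_std) = 2.67·(0.13 − 0.00524) / (0.564 − 0.13) = 0.7675 m³/s.
= 66.31 ML/d.

66.3 ML/d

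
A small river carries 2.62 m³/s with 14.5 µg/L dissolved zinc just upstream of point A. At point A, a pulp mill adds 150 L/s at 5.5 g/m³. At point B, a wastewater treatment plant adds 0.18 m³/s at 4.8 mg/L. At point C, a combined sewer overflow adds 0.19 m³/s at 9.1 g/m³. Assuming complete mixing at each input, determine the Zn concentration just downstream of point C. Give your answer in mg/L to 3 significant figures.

1.10 mg/L

14.5 µg/L = 0.0145 mg/L.
150 L/s = 0.15 m³/s.
After input A: C = (2.62·0.0145 + 0.15·5.5) / 2.77 = 0.3115 mg/L.
After input B: C = (2.77·0.3115 + 0.18·4.8) / 2.95 = 0.5854 mg/L.
After input C: C = (2.95·0.5854 + 0.19·9.1) / 3.14 = 1.101 mg/L.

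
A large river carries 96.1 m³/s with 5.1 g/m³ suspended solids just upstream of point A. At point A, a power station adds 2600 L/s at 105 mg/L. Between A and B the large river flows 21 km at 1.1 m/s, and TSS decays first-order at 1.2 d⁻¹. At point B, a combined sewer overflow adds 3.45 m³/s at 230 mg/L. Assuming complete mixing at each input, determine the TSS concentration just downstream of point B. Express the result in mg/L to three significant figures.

2600 L/s = 2.6 m³/s.
After input A: C = (96.1·5.1 + 2.6·105) / 98.7 = 7.732 mg/L.
Over the 21 km reach to input B (t = 1.909e+04 s = 0.221 d), decay gives C = 7.732·exp(−1.2·0.221) = 5.931 mg/L.
After input B: C = (98.7·5.931 + 3.45·230) / 102.1 = 13.5 mg/L.

13.5 mg/L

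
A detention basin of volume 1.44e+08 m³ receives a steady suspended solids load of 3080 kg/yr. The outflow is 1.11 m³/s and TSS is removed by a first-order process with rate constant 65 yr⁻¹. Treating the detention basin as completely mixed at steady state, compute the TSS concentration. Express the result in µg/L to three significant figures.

Outflow Q = 1.11 m³/s × 3.156e+07 s/yr = 3.503e+07 m³/yr.
Steady-state CSTR mass balance: W = Q·C + k·V·C, so C = W/(Q + kV).
Q + kV = 3.503e+07 + 65·1.44e+08 = 9.395e+09 m³/yr.
C = 3080/9.395e+09 = 3.278e-07 kg/m³ = 0.0003278 mg/L = 0.3278 µg/L.

0.328 µg/L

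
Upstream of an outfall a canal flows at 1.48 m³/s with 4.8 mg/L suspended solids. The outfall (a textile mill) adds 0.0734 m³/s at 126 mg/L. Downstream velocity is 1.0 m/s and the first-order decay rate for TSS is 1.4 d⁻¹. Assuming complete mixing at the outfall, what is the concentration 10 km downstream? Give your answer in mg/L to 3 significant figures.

After complete mixing, C₀ = (0.0734·126 + 1.48·4.8) / 1.553 = 10.53 mg/L.
Travel time t = 1e+04 m / 1.0 m/s = 1e+04 s = 0.1157 d.
C = 10.53·exp(−1.4·0.1157) = 10.53·0.8504 = 8.952 mg/L.

8.95 mg/L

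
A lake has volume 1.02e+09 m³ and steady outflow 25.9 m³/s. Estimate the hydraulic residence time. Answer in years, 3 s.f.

Q = 25.9 m³/s × 3.156e+07 s/yr = 8.173e+08 m³/yr.
Hydraulic residence time τ = V/Q = 1.02e+09/8.173e+08 = 1.248 yr.

1.25 yr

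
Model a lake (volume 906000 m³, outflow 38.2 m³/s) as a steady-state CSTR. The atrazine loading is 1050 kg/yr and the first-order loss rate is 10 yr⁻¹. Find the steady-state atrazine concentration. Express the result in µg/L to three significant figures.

Outflow Q = 38.2 m³/s × 3.156e+07 s/yr = 1.206e+09 m³/yr.
Steady-state CSTR mass balance: W = Q·C + k·V·C, so C = W/(Q + kV).
Q + kV = 1.206e+09 + 10·906000 = 1.215e+09 m³/yr.
C = 1050/1.215e+09 = 8.645e-07 kg/m³ = 0.0008645 mg/L = 0.8645 µg/L.

0.865 µg/L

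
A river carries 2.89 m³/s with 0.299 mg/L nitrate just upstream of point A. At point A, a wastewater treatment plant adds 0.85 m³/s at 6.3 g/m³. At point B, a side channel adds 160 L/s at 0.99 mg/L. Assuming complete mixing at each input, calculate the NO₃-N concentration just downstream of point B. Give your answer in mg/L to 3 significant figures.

1.64 mg/L

After input A: C = (2.89·0.299 + 0.85·6.3) / 3.74 = 1.663 mg/L.
160 L/s = 0.16 m³/s.
After input B: C = (3.74·1.663 + 0.16·0.99) / 3.9 = 1.635 mg/L.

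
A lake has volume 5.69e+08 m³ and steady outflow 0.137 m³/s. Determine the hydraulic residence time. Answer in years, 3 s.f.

132 yr

Q = 0.137 m³/s × 3.156e+07 s/yr = 4.323e+06 m³/yr.
Hydraulic residence time τ = V/Q = 5.69e+08/4.323e+06 = 131.6 yr.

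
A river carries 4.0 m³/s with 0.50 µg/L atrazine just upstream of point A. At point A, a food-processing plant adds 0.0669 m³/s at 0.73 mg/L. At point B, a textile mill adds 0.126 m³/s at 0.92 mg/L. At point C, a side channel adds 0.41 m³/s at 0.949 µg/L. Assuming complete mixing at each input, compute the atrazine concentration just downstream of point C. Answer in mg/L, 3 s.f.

0.0363 mg/L

0.50 µg/L = 0.0005 mg/L.
After input A: C = (4·0.0005 + 0.0669·0.73) / 4.067 = 0.0125 mg/L.
After input B: C = (4.067·0.0125 + 0.126·0.92) / 4.193 = 0.03977 mg/L.
0.949 µg/L = 0.000949 mg/L.
After input C: C = (4.193·0.03977 + 0.41·0.000949) / 4.603 = 0.03631 mg/L.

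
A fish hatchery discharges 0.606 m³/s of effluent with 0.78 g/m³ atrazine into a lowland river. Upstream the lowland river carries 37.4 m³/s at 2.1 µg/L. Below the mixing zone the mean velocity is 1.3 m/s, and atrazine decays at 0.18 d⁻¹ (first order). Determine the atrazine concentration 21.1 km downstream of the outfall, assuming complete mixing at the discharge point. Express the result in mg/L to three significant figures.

0.0140 mg/L

2.1 µg/L = 0.0021 mg/L.
After complete mixing, C₀ = (0.606·0.78 + 37.4·0.0021) / 38.01 = 0.0145 mg/L.
Travel time t = 2.11e+04 m / 1.3 m/s = 1.623e+04 s = 0.1879 d.
C = 0.0145·exp(−0.18·0.1879) = 0.0145·0.9668 = 0.01402 mg/L.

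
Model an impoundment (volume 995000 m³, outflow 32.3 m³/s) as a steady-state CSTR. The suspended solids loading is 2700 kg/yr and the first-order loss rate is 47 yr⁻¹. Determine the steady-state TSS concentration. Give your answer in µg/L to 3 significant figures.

2.53 µg/L

Outflow Q = 32.3 m³/s × 3.156e+07 s/yr = 1.019e+09 m³/yr.
Steady-state CSTR mass balance: W = Q·C + k·V·C, so C = W/(Q + kV).
Q + kV = 1.019e+09 + 47·995000 = 1.066e+09 m³/yr.
C = 2700/1.066e+09 = 2.533e-06 kg/m³ = 0.002533 mg/L = 2.533 µg/L.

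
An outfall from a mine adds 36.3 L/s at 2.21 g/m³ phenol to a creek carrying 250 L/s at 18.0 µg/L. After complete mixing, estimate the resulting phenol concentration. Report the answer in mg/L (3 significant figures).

0.296 mg/L

36.3 L/s = 0.0363 m³/s.
250 L/s = 0.25 m³/s.
18.0 µg/L = 0.018 mg/L.
By mass balance at complete mixing, C = (0.0363·2.21 + 0.25·0.018) / (0.0363 + 0.25) = 0.08472/0.2863 = 0.2959 mg/L.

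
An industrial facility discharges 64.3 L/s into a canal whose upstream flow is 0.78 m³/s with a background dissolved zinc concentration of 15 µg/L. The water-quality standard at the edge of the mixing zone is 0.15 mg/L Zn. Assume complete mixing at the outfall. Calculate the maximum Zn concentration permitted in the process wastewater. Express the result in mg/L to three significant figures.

64.3 L/s = 0.0643 m³/s.
15 µg/L = 0.015 mg/L.
Mass balance: 0.15·0.8443 = 0.0643·Cₑ + 0.78·0.015.
Cₑ = (0.1266 − 0.0117) / 0.0643 = 1.788 mg/L.

1.79 mg/L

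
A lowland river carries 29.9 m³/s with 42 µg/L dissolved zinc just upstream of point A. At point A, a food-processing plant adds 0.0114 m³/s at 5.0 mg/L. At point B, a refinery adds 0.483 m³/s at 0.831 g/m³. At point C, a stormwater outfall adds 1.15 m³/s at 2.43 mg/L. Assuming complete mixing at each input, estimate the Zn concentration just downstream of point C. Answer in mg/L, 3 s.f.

42 µg/L = 0.042 mg/L.
After input A: C = (29.9·0.042 + 0.0114·5) / 29.91 = 0.04389 mg/L.
After input B: C = (29.91·0.04389 + 0.483·0.831) / 30.39 = 0.0564 mg/L.
After input C: C = (30.39·0.0564 + 1.15·2.43) / 31.54 = 0.1429 mg/L.

0.143 mg/L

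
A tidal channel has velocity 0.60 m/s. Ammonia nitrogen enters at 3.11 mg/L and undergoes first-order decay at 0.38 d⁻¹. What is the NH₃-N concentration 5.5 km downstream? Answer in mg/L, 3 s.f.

Travel time t = 5.5 km / 0.60 m/s = 5500/0.60 = 9167 s = 0.1061 d.
First-order decay: C = 3.11·exp(−0.38·0.1061) = 3.11·0.9605 = 2.987 mg/L.

2.99 mg/L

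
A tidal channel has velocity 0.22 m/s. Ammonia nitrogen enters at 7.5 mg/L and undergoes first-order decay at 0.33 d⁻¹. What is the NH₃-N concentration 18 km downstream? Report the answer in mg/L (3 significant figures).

Travel time t = 18 km / 0.22 m/s = 1.8e+04/0.22 = 8.182e+04 s = 0.947 d.
First-order decay: C = 7.5·exp(−0.33·0.947) = 7.5·0.7316 = 5.487 mg/L.

5.49 mg/L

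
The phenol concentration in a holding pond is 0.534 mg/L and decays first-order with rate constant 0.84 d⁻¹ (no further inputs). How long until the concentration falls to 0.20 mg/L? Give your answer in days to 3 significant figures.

1.17 d

t = ln(C₀/C)/k = ln(0.534/0.20)/0.84 = 0.9821/0.84 = 1.169 d.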